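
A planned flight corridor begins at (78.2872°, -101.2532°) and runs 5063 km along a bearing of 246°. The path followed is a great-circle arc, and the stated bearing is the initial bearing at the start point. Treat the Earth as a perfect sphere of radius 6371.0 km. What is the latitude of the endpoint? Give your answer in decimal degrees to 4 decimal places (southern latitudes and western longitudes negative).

Central angle δ = d/R = 0.794695 rad.
Converting: φ₁ = 1.366369 rad, θ = 4.293510 rad.
sin φ₂ = sin φ₁ cos δ + cos φ₁ sin δ cos θ = (0.979177)(0.700503) + (0.203006)(0.713650)(-0.406737) = 0.626990
φ₂ = asin(0.626990) = 0.677684 rad = 38.8284°.
For the longitude increment, Δλ = atan2( sin θ sin δ cos φ₁, cos δ − sin φ₁ sin φ₂ ) = atan2(-0.132350, 0.086568) = -56.8120°.
λ₂ = λ₁ + Δλ = -158.0652°.

latitude 38.8284°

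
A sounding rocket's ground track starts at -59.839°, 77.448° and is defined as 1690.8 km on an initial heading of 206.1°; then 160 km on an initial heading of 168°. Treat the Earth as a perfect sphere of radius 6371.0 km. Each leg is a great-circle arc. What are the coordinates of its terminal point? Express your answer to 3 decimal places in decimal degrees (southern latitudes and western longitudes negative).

latitude -73.710°, longitude 56.203°

Apply the spherical direct solution leg by leg, carrying full precision between legs.
Leg 1: from (-59.839°, 77.448°), δ = 1690.8/6371 = 0.265390 rad, θ = 206.1° → φ = -72.305°, λ = 55.137°.
Leg 2: from (-72.305°, 55.137°), δ = 160/6371 = 0.025114 rad, θ = 168° → φ = -73.710°, λ = 56.203°.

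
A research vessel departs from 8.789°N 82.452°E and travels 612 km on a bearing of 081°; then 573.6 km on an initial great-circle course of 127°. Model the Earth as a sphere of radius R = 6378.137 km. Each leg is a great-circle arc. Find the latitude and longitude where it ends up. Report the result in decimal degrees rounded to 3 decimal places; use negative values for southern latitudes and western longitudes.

Apply the spherical direct solution leg by leg, carrying full precision between legs.
Leg 1: from (8.789°, 82.452°), δ = 612/6378.137 = 0.095953 rad, θ = 81° → φ = 9.608°, λ = 87.959°.
Leg 2: from (9.608°, 87.959°), δ = 573.6/6378.137 = 0.089932 rad, θ = 127° → φ = 6.485°, λ = 92.099°.

latitude 6.485°, longitude 92.099°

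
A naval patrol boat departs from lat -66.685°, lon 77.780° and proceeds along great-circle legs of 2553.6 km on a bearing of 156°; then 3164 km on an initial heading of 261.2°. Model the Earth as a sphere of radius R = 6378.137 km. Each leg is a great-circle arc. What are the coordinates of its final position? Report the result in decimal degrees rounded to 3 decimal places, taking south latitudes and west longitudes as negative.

Apply the spherical direct solution leg by leg, carrying full precision between legs.
Leg 1: from (-66.685°, 77.780°), δ = 2553.6/6378.137 = 0.400368 rad, θ = 156° → φ = -80.625°, λ = 154.471°.
Leg 2: from (-80.625°, 154.471°), δ = 3164/6378.137 = 0.496070 rad, θ = 261.2° → φ = -61.591°, λ = 73.105°.

latitude -61.591°, longitude 73.105°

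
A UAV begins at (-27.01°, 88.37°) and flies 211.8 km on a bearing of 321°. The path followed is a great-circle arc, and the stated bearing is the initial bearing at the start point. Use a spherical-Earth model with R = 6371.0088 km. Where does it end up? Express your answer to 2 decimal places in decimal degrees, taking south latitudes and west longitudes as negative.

Angular distance δ = d/R = 211.8 / 6371.0088 = 0.033244 rad.
Start latitude φ₁ = -0.471413 rad; initial bearing θ = 5.602507 rad.
sin φ₂ = sin φ₁ cos δ + cos φ₁ sin δ cos θ = (-0.454146)(0.999447) + (0.890927)(0.033238)(0.777146) = -0.430882
φ₂ = asin(-0.430882) = -0.445469 rad = -25.52°.
For the longitude increment, Δλ = atan2( sin θ sin δ cos φ₁, cos δ − sin φ₁ sin φ₂ ) = atan2(-0.018636, 0.803764) = -1.33°.
λ₂ = 88.37° + -1.33° = 87.04°.

latitude -25.52°, longitude 87.04°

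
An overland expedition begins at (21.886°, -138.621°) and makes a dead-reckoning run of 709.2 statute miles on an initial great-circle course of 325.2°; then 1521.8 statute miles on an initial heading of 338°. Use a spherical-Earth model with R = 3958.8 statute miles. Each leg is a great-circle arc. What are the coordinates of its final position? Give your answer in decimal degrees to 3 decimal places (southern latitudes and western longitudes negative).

Apply the spherical direct solution leg by leg, carrying full precision between legs.
Leg 1: from (21.886°, -138.621°), δ = 709.2/3958.8 = 0.179145 rad, θ = 325.2° → φ = 30.170°, λ = -145.376°.
Leg 2: from (30.170°, -145.376°), δ = 1521.8/3958.8 = 0.384409 rad, θ = 338° → φ = 50.040°, λ = -158.011°.

latitude 50.040°, longitude -158.011°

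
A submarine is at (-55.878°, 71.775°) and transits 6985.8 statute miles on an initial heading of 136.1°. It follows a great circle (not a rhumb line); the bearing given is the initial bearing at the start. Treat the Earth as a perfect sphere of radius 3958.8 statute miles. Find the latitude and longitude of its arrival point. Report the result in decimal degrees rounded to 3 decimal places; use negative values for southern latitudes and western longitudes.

δ = 6985.8/3958.8 = 1.764626 rad (101.1056°).
Start latitude φ₁ = -0.975255 rad; initial bearing θ = 2.375393 rad.
Applying the spherical law of cosines for sides, sin φ₂ = sin φ₁ cos δ + cos φ₁ sin δ cos θ = -0.237171, so φ₂ = -13.720°.
Then Δλ = atan2(0.381685, -0.388959) = 2.365633 rad, from sin θ sin δ cos φ₁ over cos δ − sin φ₁ sin φ₂.
λ₂ = 71.775° + 135.541° = 207.316°, normalized to (−180°, 180°] → -152.684°.

latitude -13.720°, longitude -152.684°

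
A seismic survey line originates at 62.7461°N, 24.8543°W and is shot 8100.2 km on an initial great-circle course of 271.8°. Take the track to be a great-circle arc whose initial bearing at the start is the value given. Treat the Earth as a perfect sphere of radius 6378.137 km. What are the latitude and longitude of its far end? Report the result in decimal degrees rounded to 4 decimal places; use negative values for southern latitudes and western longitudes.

The arc subtends δ = 8100.2/6378.137 = 1.269995 rad at the centre.
Start latitude φ₁ = 1.095126 rad; initial bearing θ = 4.743805 rad.
Applying the spherical law of cosines for sides, sin φ₂ = sin φ₁ cos δ + cos φ₁ sin δ cos θ = 0.277132, so φ₂ = 16.0891°.
For the longitude increment, Δλ = atan2( sin θ sin δ cos φ₁, cos δ − sin φ₁ sin φ₂ ) = atan2(-0.437157, 0.049919) = -83.4856°.
Hence λ₂ = -24.8543° + -83.4856° = -108.3399°.

latitude 16.0891°, longitude -108.3399°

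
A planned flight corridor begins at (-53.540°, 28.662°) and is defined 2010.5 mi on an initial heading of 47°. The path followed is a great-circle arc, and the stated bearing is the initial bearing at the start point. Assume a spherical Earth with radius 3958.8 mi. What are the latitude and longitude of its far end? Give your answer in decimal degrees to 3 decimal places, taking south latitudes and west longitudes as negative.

The arc subtends δ = 2010.5/3958.8 = 0.507856 rad at the centre.
Converting: φ₁ = -0.934449 rad, θ = 0.820305 rad.
Applying the spherical law of cosines for sides, sin φ₂ = sin φ₁ cos δ + cos φ₁ sin δ cos θ = -0.505672, so φ₂ = -30.376°.
For the longitude increment, Δλ = atan2( sin θ sin δ cos φ₁, cos δ − sin φ₁ sin φ₂ ) = atan2(0.211356, 0.467091) = 24.346°.
λ₂ = λ₁ + Δλ = 53.008°.

latitude -30.376°, longitude 53.008°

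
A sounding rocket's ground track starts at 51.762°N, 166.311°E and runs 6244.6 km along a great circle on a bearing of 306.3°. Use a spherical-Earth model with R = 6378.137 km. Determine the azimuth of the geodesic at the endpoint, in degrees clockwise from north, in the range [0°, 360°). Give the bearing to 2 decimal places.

Central angle δ = d/R = 0.979063 rad.
Start latitude φ₁ = 0.903417 rad; initial bearing θ = 5.345943 rad.
Destination latitude: φ₂ = arcsin( sin φ₁ cos δ + cos φ₁ sin δ cos θ ) = arcsin(0.742237) = 47.922°.
Δλ = atan2( sin θ sin δ cos φ₁ , cos δ − sin φ₁ sin φ₂ ) = atan2(-0.414002, -0.025187) = -1.631560 rad = -93.482°.
λ₂ = λ₁ + Δλ = 72.829°.
The forward bearing on arrival equals the back-azimuth from the destination plus 180°.
Back-azimuth from P₂ (47.92°, 72.83°) to P₁ (51.76°, 166.31°), with Δλ' = λ₁ − λ₂ = 93.48°: atan2( sin Δλ' cos φ₁ , cos φ₂ sin φ₁ − sin φ₂ cos φ₁ cos Δλ' ) = 48.10°.
Final bearing = (48.10° + 180°) mod 360° = 228.10°.

final bearing 228.10°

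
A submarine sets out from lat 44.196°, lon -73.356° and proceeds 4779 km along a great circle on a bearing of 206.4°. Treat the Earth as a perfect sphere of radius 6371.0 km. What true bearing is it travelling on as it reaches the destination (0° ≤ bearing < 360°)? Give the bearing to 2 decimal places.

δ = 4779/6371 = 0.750118 rad (42.9786°).
With φ₁ = 44.196° = 0.771366 rad and θ = 206.4° = 3.602360 rad:
Destination latitude: φ₂ = arcsin( sin φ₁ cos δ + cos φ₁ sin δ cos θ ) = arcsin(0.072219) = 4.141°.
Δλ = atan2( sin θ sin δ cos φ₁ , cos δ − sin φ₁ sin φ₂ ) = atan2(-0.217324, 0.681263) = -0.308797 rad = -17.693°.
λ₂ = -73.356° + -17.693° = -91.049°.
The forward bearing on arrival equals the back-azimuth from the destination plus 180°.
Back-azimuth from P₂ (4.14°, -91.05°) to P₁ (44.20°, -73.36°), with Δλ' = λ₁ − λ₂ = 17.69°: atan2( sin Δλ' cos φ₁ , cos φ₂ sin φ₁ − sin φ₂ cos φ₁ cos Δλ' ) = 18.64°.
Final bearing = (18.64° + 180°) mod 360° = 198.64°.

final bearing 198.64°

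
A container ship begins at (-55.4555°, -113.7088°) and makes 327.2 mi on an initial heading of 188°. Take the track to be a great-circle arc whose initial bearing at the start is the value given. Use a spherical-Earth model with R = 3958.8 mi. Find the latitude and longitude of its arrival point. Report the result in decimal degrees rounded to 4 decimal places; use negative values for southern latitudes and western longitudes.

latitude -60.1386°, longitude -115.0311°

The arc subtends δ = 327.2/3958.8 = 0.082651 rad at the centre.
With φ₁ = -55.4555° = -0.967881 rad and θ = 188° = 3.281219 rad:
Applying the spherical law of cosines for sides, sin φ₂ = sin φ₁ cos δ + cos φ₁ sin δ cos θ = -0.867232, so φ₂ = -60.1386°.
Then Δλ = atan2(-0.006515, 0.282259) = -0.023078 rad, from sin θ sin δ cos φ₁ over cos δ − sin φ₁ sin φ₂.
λ₂ = -113.7088° + -1.3223° = -115.0311°.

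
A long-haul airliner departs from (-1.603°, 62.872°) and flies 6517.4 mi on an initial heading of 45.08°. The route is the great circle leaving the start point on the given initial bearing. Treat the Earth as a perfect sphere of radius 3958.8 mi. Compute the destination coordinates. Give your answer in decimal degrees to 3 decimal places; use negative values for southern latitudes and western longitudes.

latitude 44.906°, longitude 157.384°

δ = 6517.4/3958.8 = 1.646307 rad (94.3264°).
With φ₁ = -1.603° = -0.027978 rad and θ = 45.08° = 0.786794 rad:
sin φ₂ = sin φ₁ cos δ + cos φ₁ sin δ cos θ = (-0.027974)(-0.075439) + (0.999609)(0.997150)(0.706119) = 0.705941
φ₂ = asin(0.705941) = 0.783751 rad = 44.906°.
Δλ = atan2( sin θ sin δ cos φ₁ , cos δ − sin φ₁ sin φ₂ ) = atan2(0.705799, -0.055691) = 1.649538 rad = 94.512°.
λ₂ = 62.872° + 94.512° = 157.384°.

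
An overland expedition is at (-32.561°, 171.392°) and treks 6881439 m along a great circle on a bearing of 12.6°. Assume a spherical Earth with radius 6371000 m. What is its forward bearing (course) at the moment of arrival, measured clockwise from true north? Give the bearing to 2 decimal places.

final bearing 12.04°

δ = 6881439/6371000 = 1.080119 rad (61.8863°).
Converting: φ₁ = -0.568297 rad, θ = 0.219911 rad.
sin φ₂ = sin φ₁ cos δ + cos φ₁ sin δ cos θ = (-0.538197)(0.471223) + (0.842819)(0.882014)(0.975917) = 0.471864
φ₂ = asin(0.471864) = 0.491404 rad = 28.155°.
Δλ = atan2( sin θ sin δ cos φ₁ , cos δ − sin φ₁ sin φ₂ ) = atan2(0.162163, 0.725179) = 0.219998 rad = 12.605°.
λ₂ = 171.392° + 12.605° = 183.997°, normalized to (−180°, 180°] → -176.003°.
The forward bearing on arrival equals the back-azimuth from the destination plus 180°.
Back-azimuth from P₂ (28.16°, -176.00°) to P₁ (-32.56°, 171.39°), with Δλ' = λ₁ − λ₂ = 347.40°: atan2( sin Δλ' cos φ₁ , cos φ₂ sin φ₁ − sin φ₂ cos φ₁ cos Δλ' ) = 192.04°.
Final bearing = (192.04° + 180°) mod 360° = 12.04°.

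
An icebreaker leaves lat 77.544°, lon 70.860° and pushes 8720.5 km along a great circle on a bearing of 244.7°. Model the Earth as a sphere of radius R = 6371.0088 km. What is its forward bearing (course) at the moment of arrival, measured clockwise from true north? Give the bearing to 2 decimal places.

The arc subtends δ = 8720.5/6371.0088 = 1.368779 rad at the centre.
Converting: φ₁ = 1.353398 rad, θ = 4.270821 rad.
Applying the spherical law of cosines for sides, sin φ₂ = sin φ₁ cos δ + cos φ₁ sin δ cos θ = 0.105621, so φ₂ = 6.063°.
Then Δλ = atan2(-0.191036, 0.097511) = -1.098836 rad, from sin θ sin δ cos φ₁ over cos δ − sin φ₁ sin φ₂.
λ₂ = 70.860° + -62.959° = 7.901°.
The forward bearing on arrival equals the back-azimuth from the destination plus 180°.
Back-azimuth from P₂ (6.06°, 7.90°) to P₁ (77.54°, 70.86°), with Δλ' = λ₁ − λ₂ = 62.96°: atan2( sin Δλ' cos φ₁ , cos φ₂ sin φ₁ − sin φ₂ cos φ₁ cos Δλ' ) = 11.31°.
Final bearing = (11.31° + 180°) mod 360° = 191.31°.

final bearing 191.31°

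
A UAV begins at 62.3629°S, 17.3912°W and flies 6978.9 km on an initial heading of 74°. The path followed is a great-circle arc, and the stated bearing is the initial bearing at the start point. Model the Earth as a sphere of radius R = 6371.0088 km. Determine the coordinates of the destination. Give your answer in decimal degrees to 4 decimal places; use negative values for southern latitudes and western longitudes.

Central angle δ = d/R = 1.095415 rad.
Converting: φ₁ = -1.088438 rad, θ = 1.291544 rad.
Destination latitude: φ₂ = arcsin( sin φ₁ cos δ + cos φ₁ sin δ cos θ ) = arcsin(-0.291775) = -16.9643°.
Δλ = atan2( sin θ sin δ cos φ₁ , cos δ − sin φ₁ sin φ₂ ) = atan2(0.396458, 0.199193) = 1.105206 rad = 63.3237°.
λ₂ = -17.3912° + 63.3237° = 45.9325°.

latitude -16.9643°, longitude 45.9325°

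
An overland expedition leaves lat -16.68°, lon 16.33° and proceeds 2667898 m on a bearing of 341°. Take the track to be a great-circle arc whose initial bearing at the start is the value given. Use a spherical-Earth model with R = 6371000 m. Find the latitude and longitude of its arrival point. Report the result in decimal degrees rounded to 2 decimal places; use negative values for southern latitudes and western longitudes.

Angular distance δ = d/R = 2667898 / 6371000 = 0.418757 rad.
With φ₁ = -16.68° = -0.291121 rad and θ = 341° = 5.951573 rad:
Applying the spherical law of cosines for sides, sin φ₂ = sin φ₁ cos δ + cos φ₁ sin δ cos θ = 0.106068, so φ₂ = 6.09°.
Δλ = atan2( sin θ sin δ cos φ₁ , cos δ − sin φ₁ sin φ₂ ) = atan2(-0.126814, 0.944040) = -0.133532 rad = -7.65°.
λ₂ = 16.33° + -7.65° = 8.68°.

latitude 6.09°, longitude 8.68°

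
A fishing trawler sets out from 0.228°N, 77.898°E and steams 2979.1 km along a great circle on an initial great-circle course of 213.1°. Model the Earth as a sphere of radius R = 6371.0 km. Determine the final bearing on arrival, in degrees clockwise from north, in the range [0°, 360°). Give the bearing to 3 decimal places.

The arc subtends δ = 2979.1/6371 = 0.467603 rad at the centre.
Converting: φ₁ = 0.003979 rad, θ = 3.719297 rad.
sin φ₂ = sin φ₁ cos δ + cos φ₁ sin δ cos θ = (0.003979)(0.892651) + (0.999992)(0.450748)(-0.837719) = -0.374045
φ₂ = asin(-0.374045) = -0.383367 rad = -21.965°.
Δλ = atan2( sin θ sin δ cos φ₁ , cos δ − sin φ₁ sin φ₂ ) = atan2(-0.246152, 0.894140) = -0.268641 rad = -15.392°.
λ₂ = 77.898° + -15.392° = 62.506°.
The forward bearing on arrival equals the back-azimuth from the destination plus 180°.
Back-azimuth from P₂ (-21.965°, 62.506°) to P₁ (0.228°, 77.898°), with Δλ' = λ₁ − λ₂ = 15.392°: atan2( sin Δλ' cos φ₁ , cos φ₂ sin φ₁ − sin φ₂ cos φ₁ cos Δλ' ) = 36.075°.
Final bearing = (36.075° + 180°) mod 360° = 216.075°.

final bearing 216.075°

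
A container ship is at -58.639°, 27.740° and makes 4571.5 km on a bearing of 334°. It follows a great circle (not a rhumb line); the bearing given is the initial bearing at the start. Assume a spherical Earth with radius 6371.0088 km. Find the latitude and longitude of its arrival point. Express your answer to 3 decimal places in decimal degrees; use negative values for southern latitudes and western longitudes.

Angular distance δ = d/R = 4571.5 / 6371.0088 = 0.717547 rad.
With φ₁ = -58.639° = -1.023444 rad and θ = 334° = 5.829400 rad:
Applying the spherical law of cosines for sides, sin φ₂ = sin φ₁ cos δ + cos φ₁ sin δ cos θ = -0.335781, so φ₂ = -19.620°.
Then Δλ = atan2(-0.150011, 0.466696) = -0.311002 rad, from sin θ sin δ cos φ₁ over cos δ − sin φ₁ sin φ₂.
Hence λ₂ = 27.740° + -17.819° = 9.921°.

latitude -19.620°, longitude 9.921°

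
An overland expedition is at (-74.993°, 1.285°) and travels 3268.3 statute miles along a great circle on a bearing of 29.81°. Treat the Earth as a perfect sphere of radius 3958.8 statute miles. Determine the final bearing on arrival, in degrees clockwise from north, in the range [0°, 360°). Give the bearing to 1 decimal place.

δ = 3268.3/3958.8 = 0.825578 rad (47.3022°).
Converting: φ₁ = -1.308875 rad, θ = 0.520283 rad.
Destination latitude: φ₂ = arcsin( sin φ₁ cos δ + cos φ₁ sin δ cos θ ) = arcsin(-0.489882) = -29.333°.
Δλ = atan2( sin θ sin δ cos φ₁ , cos δ − sin φ₁ sin φ₂ ) = atan2(0.094605, 0.204958) = 0.432442 rad = 24.777°.
λ₂ = λ₁ + Δλ = 26.062°.
The forward bearing on arrival equals the back-azimuth from the destination plus 180°.
Back-azimuth from P₂ (-29.3°, 26.1°) to P₁ (-75.0°, 1.3°), with Δλ' = λ₁ − λ₂ = -24.8°: atan2( sin Δλ' cos φ₁ , cos φ₂ sin φ₁ − sin φ₂ cos φ₁ cos Δλ' ) = 188.5°.
Final bearing = (188.5° + 180°) mod 360° = 8.5°.

final bearing 8.5°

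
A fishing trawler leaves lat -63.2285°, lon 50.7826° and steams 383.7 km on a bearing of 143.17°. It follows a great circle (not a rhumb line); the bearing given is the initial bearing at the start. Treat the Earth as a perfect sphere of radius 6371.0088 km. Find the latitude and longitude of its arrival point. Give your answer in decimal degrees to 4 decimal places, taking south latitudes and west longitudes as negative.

latitude -65.9081°, longitude 55.8535°

Angular distance δ = d/R = 383.7 / 6371.0088 = 0.060226 rad.
With φ₁ = -63.2285° = -1.103546 rad and θ = 143.17° = 2.498788 rad:
Destination latitude: φ₂ = arcsin( sin φ₁ cos δ + cos φ₁ sin δ cos θ ) = arcsin(-0.912892) = -65.9081°.
Δλ = atan2( sin θ sin δ cos φ₁ , cos δ − sin φ₁ sin φ₂ ) = atan2(0.016252, 0.183148) = 0.088504 rad = 5.0709°.
Hence λ₂ = 50.7826° + 5.0709° = 55.8535°.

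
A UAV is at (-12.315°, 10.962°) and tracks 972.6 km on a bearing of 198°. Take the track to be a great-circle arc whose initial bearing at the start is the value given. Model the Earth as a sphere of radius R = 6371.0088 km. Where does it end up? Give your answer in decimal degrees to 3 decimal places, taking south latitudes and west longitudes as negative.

The arc subtends δ = 972.6/6371.0088 = 0.152660 rad at the centre.
Converting: φ₁ = -0.214937 rad, θ = 3.455752 rad.
Destination latitude: φ₂ = arcsin( sin φ₁ cos δ + cos φ₁ sin δ cos θ ) = arcsin(-0.352103) = -20.616°.
Δλ = atan2( sin θ sin δ cos φ₁ , cos δ − sin φ₁ sin φ₂ ) = atan2(-0.045910, 0.913271) = -0.050228 rad = -2.878°.
λ₂ = λ₁ + Δλ = 8.084°.

latitude -20.616°, longitude 8.084°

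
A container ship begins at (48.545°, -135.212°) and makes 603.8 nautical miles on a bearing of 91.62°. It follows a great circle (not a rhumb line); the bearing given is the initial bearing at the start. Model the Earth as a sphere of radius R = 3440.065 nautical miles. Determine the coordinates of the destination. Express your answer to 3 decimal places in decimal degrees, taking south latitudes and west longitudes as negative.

The arc subtends δ = 603.8/3440.065 = 0.175520 rad at the centre.
Start latitude φ₁ = 0.847270 rad; initial bearing θ = 1.599071 rad.
sin φ₂ = sin φ₁ cos δ + cos φ₁ sin δ cos θ = (0.749476)(0.984636) + (0.662032)(0.174620)(-0.028271) = 0.734693
φ₂ = asin(0.734693) = 0.825214 rad = 47.281°.
Δλ = atan2( sin θ sin δ cos φ₁ , cos δ − sin φ₁ sin φ₂ ) = atan2(0.115558, 0.434001) = 0.260224 rad = 14.910°.
Hence λ₂ = -135.212° + 14.910° = -120.302°.

latitude 47.281°, longitude -120.302°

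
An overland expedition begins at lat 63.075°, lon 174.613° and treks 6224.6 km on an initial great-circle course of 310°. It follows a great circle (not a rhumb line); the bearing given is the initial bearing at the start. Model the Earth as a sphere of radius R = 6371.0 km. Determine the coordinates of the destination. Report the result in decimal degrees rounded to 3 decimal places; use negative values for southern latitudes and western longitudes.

latitude 47.739°, longitude 65.368°

Angular distance δ = d/R = 6224.6 / 6371 = 0.977021 rad.
Start latitude φ₁ = 1.100866 rad; initial bearing θ = 5.410521 rad.
Destination latitude: φ₂ = arcsin( sin φ₁ cos δ + cos φ₁ sin δ cos θ ) = arcsin(0.740093) = 47.739°.
Then Δλ = atan2(-0.287509, -0.100373) = -1.906681 rad, from sin θ sin δ cos φ₁ over cos δ − sin φ₁ sin φ₂.
Hence λ₂ = 174.613° + -109.245° = 65.368°.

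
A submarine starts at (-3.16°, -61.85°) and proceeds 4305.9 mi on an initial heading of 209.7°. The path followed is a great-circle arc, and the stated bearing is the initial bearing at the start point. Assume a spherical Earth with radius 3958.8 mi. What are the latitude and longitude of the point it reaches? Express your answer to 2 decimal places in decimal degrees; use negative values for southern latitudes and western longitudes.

latitude -52.53°, longitude -108.00°

Central angle δ = d/R = 1.087678 rad.
Start latitude φ₁ = -0.055152 rad; initial bearing θ = 3.659955 rad.
sin φ₂ = sin φ₁ cos δ + cos φ₁ sin δ cos θ = (-0.055124)(0.464543) + (0.998479)(0.885551)(-0.868632) = -0.793655
φ₂ = asin(-0.793655) = -0.916794 rad = -52.53°.
Δλ = atan2( sin θ sin δ cos φ₁ , cos δ − sin φ₁ sin φ₂ ) = atan2(-0.438087, 0.420793) = -0.805531 rad = -46.15°.
λ₂ = λ₁ + Δλ = -108.00°.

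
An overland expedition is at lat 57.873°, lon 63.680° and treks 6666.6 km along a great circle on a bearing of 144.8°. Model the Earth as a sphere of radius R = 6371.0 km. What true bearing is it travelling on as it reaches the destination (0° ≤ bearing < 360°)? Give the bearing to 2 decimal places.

final bearing 162.13°

The arc subtends δ = 6666.6/6371 = 1.046398 rad at the centre.
Converting: φ₁ = 1.010074 rad, θ = 2.527237 rad.
Applying the spherical law of cosines for sides, sin φ₂ = sin φ₁ cos δ + cos φ₁ sin δ cos θ = 0.047860, so φ₂ = 2.743°.
For the longitude increment, Δλ = atan2( sin θ sin δ cos φ₁, cos δ − sin φ₁ sin φ₂ ) = atan2(0.265353, 0.460161) = 29.970°.
Hence λ₂ = 63.680° + 29.970° = 93.650°.
The forward bearing on arrival equals the back-azimuth from the destination plus 180°.
Back-azimuth from P₂ (2.74°, 93.65°) to P₁ (57.87°, 63.68°), with Δλ' = λ₁ − λ₂ = -29.97°: atan2( sin Δλ' cos φ₁ , cos φ₂ sin φ₁ − sin φ₂ cos φ₁ cos Δλ' ) = 342.13°.
Final bearing = (342.13° + 180°) mod 360° = 162.13°.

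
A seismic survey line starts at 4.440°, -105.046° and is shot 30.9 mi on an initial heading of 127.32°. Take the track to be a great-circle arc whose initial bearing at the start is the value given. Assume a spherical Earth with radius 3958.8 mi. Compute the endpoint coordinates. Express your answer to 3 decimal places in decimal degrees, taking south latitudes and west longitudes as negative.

latitude 4.169°, longitude -104.689°

The arc subtends δ = 30.9/3958.8 = 0.007805 rad at the centre.
Converting: φ₁ = 0.077493 rad, θ = 2.222153 rad.
sin φ₂ = sin φ₁ cos δ + cos φ₁ sin δ cos θ = (0.077415)(0.999970) + (0.996999)(0.007805)(-0.606266) = 0.072695
φ₂ = asin(0.072695) = 0.072759 rad = 4.169°.
Then Δλ = atan2(0.006189, 0.994342) = 0.006224 rad, from sin θ sin δ cos φ₁ over cos δ − sin φ₁ sin φ₂.
Hence λ₂ = -105.046° + 0.357° = -104.689°.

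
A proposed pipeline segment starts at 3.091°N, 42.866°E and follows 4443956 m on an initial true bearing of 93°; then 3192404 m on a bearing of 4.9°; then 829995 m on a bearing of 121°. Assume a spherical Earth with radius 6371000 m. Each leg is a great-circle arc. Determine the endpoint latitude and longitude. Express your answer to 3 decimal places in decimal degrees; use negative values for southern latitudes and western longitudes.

Apply the spherical direct solution leg by leg, carrying full precision between legs.
Leg 1: from (3.091°, 42.866°), δ = 4443956/6371000 = 0.697529 rad, θ = 93° → φ = 0.445°, λ = 82.767°.
Leg 2: from (0.445°, 82.767°), δ = 3192404/6371000 = 0.501084 rad, θ = 4.9° → φ = 29.039°, λ = 85.457°.
Leg 3: from (29.039°, 85.457°), δ = 829995/6371000 = 0.130277 rad, θ = 121° → φ = 25.012°, λ = 92.515°.

latitude 25.012°, longitude 92.515°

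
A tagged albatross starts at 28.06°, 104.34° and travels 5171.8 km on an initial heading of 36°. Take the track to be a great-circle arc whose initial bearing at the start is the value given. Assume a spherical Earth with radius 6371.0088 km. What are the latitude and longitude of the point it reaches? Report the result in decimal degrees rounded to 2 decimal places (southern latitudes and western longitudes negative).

latitude 57.32°, longitude 156.50°

Angular distance δ = d/R = 5171.8 / 6371.0088 = 0.811771 rad.
With φ₁ = 28.06° = 0.489739 rad and θ = 36° = 0.628319 rad:
sin φ₂ = sin φ₁ cos δ + cos φ₁ sin δ cos θ = (0.470396)(0.688215) + (0.882455)(0.725507)(0.809017) = 0.841688
φ₂ = asin(0.841688) = 1.000403 rad = 57.32°.
Then Δλ = atan2(0.376316, 0.292288) = 0.910420 rad, from sin θ sin δ cos φ₁ over cos δ − sin φ₁ sin φ₂.
λ₂ = 104.34° + 52.16° = 156.50°.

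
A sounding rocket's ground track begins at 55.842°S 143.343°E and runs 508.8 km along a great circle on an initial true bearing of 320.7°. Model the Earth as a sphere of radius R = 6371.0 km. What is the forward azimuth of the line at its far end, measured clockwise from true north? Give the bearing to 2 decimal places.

Angular distance δ = d/R = 508.8 / 6371 = 0.079862 rad.
With φ₁ = -55.842° = -0.974627 rad and θ = 320.7° = 5.597271 rad:
sin φ₂ = sin φ₁ cos δ + cos φ₁ sin δ cos θ = (-0.827492)(0.996813) + (0.561477)(0.079777)(0.773840) = -0.790192
φ₂ = asin(-0.790192) = -0.911123 rad = -52.203°.
Δλ = atan2( sin θ sin δ cos φ₁ , cos δ − sin φ₁ sin φ₂ ) = atan2(-0.028371, 0.342935) = -0.082542 rad = -4.729°.
Hence λ₂ = 143.343° + -4.729° = 138.614°.
The forward bearing on arrival equals the back-azimuth from the destination plus 180°.
Back-azimuth from P₂ (-52.20°, 138.61°) to P₁ (-55.84°, 143.34°), with Δλ' = λ₁ − λ₂ = 4.73°: atan2( sin Δλ' cos φ₁ , cos φ₂ sin φ₁ − sin φ₂ cos φ₁ cos Δλ' ) = 144.53°.
Final bearing = (144.53° + 180°) mod 360° = 324.53°.

final bearing 324.53°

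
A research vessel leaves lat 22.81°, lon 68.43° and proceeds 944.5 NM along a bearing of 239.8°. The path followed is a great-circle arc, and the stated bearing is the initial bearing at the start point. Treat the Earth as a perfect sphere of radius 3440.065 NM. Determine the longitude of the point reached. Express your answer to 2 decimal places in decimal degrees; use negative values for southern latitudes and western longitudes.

δ = 944.5/3440.065 = 0.274559 rad (15.7311°).
Start latitude φ₁ = 0.398110 rad; initial bearing θ = 4.185300 rad.
Destination latitude: φ₂ = arcsin( sin φ₁ cos δ + cos φ₁ sin δ cos θ ) = arcsin(0.247442) = 14.33°.
Δλ = atan2( sin θ sin δ cos φ₁ , cos δ − sin φ₁ sin φ₂ ) = atan2(-0.215999, 0.866618) = -0.244267 rad = -14.00°.
λ₂ = 68.43° + -14.00° = 54.43°.

longitude 54.43°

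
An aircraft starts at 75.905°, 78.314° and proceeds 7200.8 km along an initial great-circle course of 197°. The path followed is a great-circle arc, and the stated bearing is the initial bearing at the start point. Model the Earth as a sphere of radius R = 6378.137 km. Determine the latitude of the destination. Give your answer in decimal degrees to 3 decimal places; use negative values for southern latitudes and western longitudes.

latitude 11.782°

Central angle δ = d/R = 1.128982 rad.
Converting: φ₁ = 1.324792 rad, θ = 3.438299 rad.
Applying the spherical law of cosines for sides, sin φ₂ = sin φ₁ cos δ + cos φ₁ sin δ cos θ = 0.204181, so φ₂ = 11.782°.
Δλ = atan2( sin θ sin δ cos φ₁ , cos δ − sin φ₁ sin φ₂ ) = atan2(-0.064364, 0.229547) = -0.273378 rad = -15.663°.
λ₂ = λ₁ + Δλ = 62.651°.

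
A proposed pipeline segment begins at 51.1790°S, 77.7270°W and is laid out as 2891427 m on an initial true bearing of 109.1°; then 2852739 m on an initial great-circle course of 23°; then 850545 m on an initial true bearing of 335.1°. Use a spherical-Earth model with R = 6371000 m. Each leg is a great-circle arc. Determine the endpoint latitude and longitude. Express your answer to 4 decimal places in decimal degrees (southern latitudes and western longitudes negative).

Apply the spherical direct solution leg by leg, carrying full precision between legs.
Leg 1: from (-51.1790°, -77.7270°), δ = 2891427/6371000 = 0.453842 rad, θ = 109.1° → φ = -52.2016°, λ = -35.1982°.
Leg 2: from (-52.2016°, -35.1982°), δ = 2852739/6371000 = 0.447769 rad, θ = 23° → φ = -27.9055°, λ = -24.1621°.
Leg 3: from (-27.9055°, -24.1621°), δ = 850545/6371000 = 0.133503 rad, θ = 335.1° → φ = -20.9256°, λ = -27.6019°.

latitude -20.9256°, longitude -27.6019°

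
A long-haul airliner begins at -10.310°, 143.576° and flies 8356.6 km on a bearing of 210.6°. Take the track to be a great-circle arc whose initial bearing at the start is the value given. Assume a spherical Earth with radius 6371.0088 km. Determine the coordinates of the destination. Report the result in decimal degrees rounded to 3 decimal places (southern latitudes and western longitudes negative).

Central angle δ = d/R = 1.311660 rad.
Converting: φ₁ = -0.179943 rad, θ = 3.675663 rad.
sin φ₂ = sin φ₁ cos δ + cos φ₁ sin δ cos θ = (-0.178974)(0.256245) + (0.983854)(0.966612)(-0.860742) = -0.864431
φ₂ = asin(-0.864431) = -1.044017 rad = -59.818°.
Δλ = atan2( sin θ sin δ cos φ₁ , cos δ − sin φ₁ sin φ₂ ) = atan2(-0.484101, 0.101535) = -1.364054 rad = -78.155°.
Hence λ₂ = 143.576° + -78.155° = 65.421°.

latitude -59.818°, longitude 65.421°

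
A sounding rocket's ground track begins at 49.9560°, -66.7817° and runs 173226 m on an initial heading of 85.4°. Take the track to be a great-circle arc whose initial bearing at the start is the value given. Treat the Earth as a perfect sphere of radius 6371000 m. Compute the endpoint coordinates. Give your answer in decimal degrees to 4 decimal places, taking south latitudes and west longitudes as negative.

latitude 50.0558°, longitude -64.3627°

The arc subtends δ = 173226/6371000 = 0.027190 rad at the centre.
Start latitude φ₁ = 0.871897 rad; initial bearing θ = 1.490511 rad.
Applying the spherical law of cosines for sides, sin φ₂ = sin φ₁ cos δ + cos φ₁ sin δ cos θ = 0.766670, so φ₂ = 50.0558°.
Δλ = atan2( sin θ sin δ cos φ₁ , cos δ − sin φ₁ sin φ₂ ) = atan2(0.017435, 0.412705) = 0.042220 rad = 2.4190°.
Hence λ₂ = -66.7817° + 2.4190° = -64.3627°.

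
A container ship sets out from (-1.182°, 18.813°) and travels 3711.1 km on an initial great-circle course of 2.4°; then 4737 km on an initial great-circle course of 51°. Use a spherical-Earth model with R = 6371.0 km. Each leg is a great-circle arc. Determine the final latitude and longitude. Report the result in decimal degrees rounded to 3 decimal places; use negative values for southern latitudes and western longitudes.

latitude 48.801°, longitude 73.372°

Apply the spherical direct solution leg by leg, carrying full precision between legs.
Leg 1: from (-1.182°, 18.813°), δ = 3711.1/6371 = 0.582499 rad, θ = 2.4° → φ = 32.160°, λ = 20.372°.
Leg 2: from (32.160°, 20.372°), δ = 4737/6371 = 0.743525 rad, θ = 51° → φ = 48.801°, λ = 73.372°.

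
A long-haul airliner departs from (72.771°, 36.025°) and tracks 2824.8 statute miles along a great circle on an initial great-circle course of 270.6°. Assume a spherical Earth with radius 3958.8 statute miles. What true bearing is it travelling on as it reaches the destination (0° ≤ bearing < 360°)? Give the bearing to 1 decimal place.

final bearing 205.4°

δ = 2824.8/3958.8 = 0.713550 rad (40.8834°).
Start latitude φ₁ = 1.270094 rad; initial bearing θ = 4.722861 rad.
sin φ₂ = sin φ₁ cos δ + cos φ₁ sin δ cos θ = (0.955129)(0.756043) + (0.296192)(0.654522)(0.010472) = 0.724149
φ₂ = asin(0.724149) = 0.809799 rad = 46.398°.
For the longitude increment, Δλ = atan2( sin θ sin δ cos φ₁, cos δ − sin φ₁ sin φ₂ ) = atan2(-0.193853, 0.064388) = -71.626°.
λ₂ = λ₁ + Δλ = -35.601°.
The forward bearing on arrival equals the back-azimuth from the destination plus 180°.
Back-azimuth from P₂ (46.4°, -35.6°) to P₁ (72.8°, 36.0°), with Δλ' = λ₁ − λ₂ = 71.6°: atan2( sin Δλ' cos φ₁ , cos φ₂ sin φ₁ − sin φ₂ cos φ₁ cos Δλ' ) = 25.4°.
Final bearing = (25.4° + 180°) mod 360° = 205.4°.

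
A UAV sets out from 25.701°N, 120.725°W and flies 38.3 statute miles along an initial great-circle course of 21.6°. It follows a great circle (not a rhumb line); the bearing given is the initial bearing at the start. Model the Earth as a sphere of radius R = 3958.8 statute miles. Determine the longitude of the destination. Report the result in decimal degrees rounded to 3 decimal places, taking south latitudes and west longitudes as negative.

longitude -120.498°

Central angle δ = d/R = 0.009675 rad.
With φ₁ = 25.701° = 0.448567 rad and θ = 21.6° = 0.376991 rad:
sin φ₂ = sin φ₁ cos δ + cos φ₁ sin δ cos θ = (0.433675)(0.999953) + (0.901069)(0.009674)(0.929776) = 0.441760
φ₂ = asin(0.441760) = 0.457559 rad = 26.216°.
For the longitude increment, Δλ = atan2( sin θ sin δ cos φ₁, cos δ − sin φ₁ sin φ₂ ) = atan2(0.003209, 0.808373) = 0.227°.
λ₂ = λ₁ + Δλ = -120.498°.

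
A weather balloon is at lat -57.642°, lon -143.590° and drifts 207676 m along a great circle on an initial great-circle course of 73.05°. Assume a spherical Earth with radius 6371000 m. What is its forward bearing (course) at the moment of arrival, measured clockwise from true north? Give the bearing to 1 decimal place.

δ = 207676/6371000 = 0.032597 rad (1.8677°).
Converting: φ₁ = -1.006043 rad, θ = 1.274963 rad.
Destination latitude: φ₂ = arcsin( sin φ₁ cos δ + cos φ₁ sin δ cos θ ) = arcsin(-0.839186) = -57.054°.
Then Δλ = atan2(0.016685, 0.290591) = 0.057356 rad, from sin θ sin δ cos φ₁ over cos δ − sin φ₁ sin φ₂.
Hence λ₂ = -143.590° + 3.286° = -140.304°.
The forward bearing on arrival equals the back-azimuth from the destination plus 180°.
Back-azimuth from P₂ (-57.1°, -140.3°) to P₁ (-57.6°, -143.6°), with Δλ' = λ₁ − λ₂ = -3.3°: atan2( sin Δλ' cos φ₁ , cos φ₂ sin φ₁ − sin φ₂ cos φ₁ cos Δλ' ) = 250.3°.
Final bearing = (250.3° + 180°) mod 360° = 70.3°.

final bearing 70.3°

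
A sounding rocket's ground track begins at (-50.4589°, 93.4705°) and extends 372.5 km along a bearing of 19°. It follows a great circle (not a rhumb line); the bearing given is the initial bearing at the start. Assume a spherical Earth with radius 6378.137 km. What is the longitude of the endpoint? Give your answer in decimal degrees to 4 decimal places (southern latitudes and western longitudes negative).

longitude 95.0757°

Central angle δ = d/R = 0.058403 rad.
Start latitude φ₁ = -0.880674 rad; initial bearing θ = 0.331613 rad.
sin φ₂ = sin φ₁ cos δ + cos φ₁ sin δ cos θ = (-0.771168)(0.998295) + (0.636632)(0.058369)(0.945519) = -0.734718
φ₂ = asin(-0.734718) = -0.825251 rad = -47.2834°.
Then Δλ = atan2(0.012098, 0.431704) = 0.028017 rad, from sin θ sin δ cos φ₁ over cos δ − sin φ₁ sin φ₂.
λ₂ = 93.4705° + 1.6052° = 95.0757°.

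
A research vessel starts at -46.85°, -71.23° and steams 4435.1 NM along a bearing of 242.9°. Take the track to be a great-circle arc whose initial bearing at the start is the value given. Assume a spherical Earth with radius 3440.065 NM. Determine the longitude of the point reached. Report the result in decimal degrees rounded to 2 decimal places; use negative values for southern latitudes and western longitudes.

longitude -169.82°

The arc subtends δ = 4435.1/3440.065 = 1.289249 rad at the centre.
Start latitude φ₁ = -0.817687 rad; initial bearing θ = 4.239405 rad.
sin φ₂ = sin φ₁ cos δ + cos φ₁ sin δ cos θ = (-0.729566)(0.277842) + (0.683911)(0.960627)(-0.455545) = -0.501990
φ₂ = asin(-0.501990) = -0.525898 rad = -30.13°.
Then Δλ = atan2(-0.584855, -0.088392) = -1.720796 rad, from sin θ sin δ cos φ₁ over cos δ − sin φ₁ sin φ₂.
λ₂ = λ₁ + Δλ = -169.82°.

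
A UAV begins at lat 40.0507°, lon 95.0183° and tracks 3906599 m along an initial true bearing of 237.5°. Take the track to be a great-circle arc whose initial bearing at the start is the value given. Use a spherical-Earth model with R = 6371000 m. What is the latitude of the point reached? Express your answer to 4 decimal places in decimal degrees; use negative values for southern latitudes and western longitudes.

δ = 3906599/6371000 = 0.613185 rad (35.1329°).
With φ₁ = 40.0507° = 0.699017 rad and θ = 237.5° = 4.145157 rad:
sin φ₂ = sin φ₁ cos δ + cos φ₁ sin δ cos θ = (0.643465)(0.817820) + (0.765475)(0.575475)(-0.537300) = 0.289552
φ₂ = asin(0.289552) = 0.293758 rad = 16.8311°.
Δλ = atan2( sin θ sin δ cos φ₁ , cos δ − sin φ₁ sin φ₂ ) = atan2(-0.371524, 0.631503) = -0.531785 rad = -30.4690°.
Hence λ₂ = 95.0183° + -30.4690° = 64.5493°.

latitude 16.8311°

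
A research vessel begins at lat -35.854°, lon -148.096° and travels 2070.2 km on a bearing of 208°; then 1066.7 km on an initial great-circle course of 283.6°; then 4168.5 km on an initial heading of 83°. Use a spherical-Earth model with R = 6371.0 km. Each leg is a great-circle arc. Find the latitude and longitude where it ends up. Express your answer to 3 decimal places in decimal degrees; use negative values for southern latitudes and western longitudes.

Apply the spherical direct solution leg by leg, carrying full precision between legs.
Leg 1: from (-35.854°, -148.096°), δ = 2070.2/6371 = 0.324941 rad, θ = 208° → φ = -51.586°, λ = -162.055°.
Leg 2: from (-51.586°, -162.055°), δ = 1066.7/6371 = 0.167431 rad, θ = 283.6° → φ = -48.438°, λ = -176.186°.
Leg 3: from (-48.438°, -176.186°), δ = 4168.5/6371 = 0.654293 rad, θ = 83° → φ = -32.991°, λ = -130.116°.

latitude -32.991°, longitude -130.116°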